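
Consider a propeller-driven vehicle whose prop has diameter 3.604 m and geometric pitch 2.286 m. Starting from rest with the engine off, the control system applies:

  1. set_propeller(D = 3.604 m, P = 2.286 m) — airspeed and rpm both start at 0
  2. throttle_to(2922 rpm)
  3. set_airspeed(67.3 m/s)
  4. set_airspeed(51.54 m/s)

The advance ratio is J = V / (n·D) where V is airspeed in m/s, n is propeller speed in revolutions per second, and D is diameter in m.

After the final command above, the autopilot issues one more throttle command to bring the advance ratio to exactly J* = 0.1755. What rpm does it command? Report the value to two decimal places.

set_propeller: D = 3.604 m, P = 2.286 m (p = P/D = 0.634295); state ← (V=0, rpm=0)
throttle_to(2922): rpm ← 2922
set_airspeed(67.3): V ← 67.3 m/s
set_airspeed(51.54): V ← 51.54 m/s
final state: V = 51.54 m/s, rpm = 2922 → n = rpm/60 = 48.700000 rev/s
target J* = 0.1755; solve J* = V/(n·D) for n: n = V/(J*·D) = 51.54/(0.1755 × 3.604) = 81.485908 rev/s
rpm = 60·n = 4889.154501

rpm = 4889.15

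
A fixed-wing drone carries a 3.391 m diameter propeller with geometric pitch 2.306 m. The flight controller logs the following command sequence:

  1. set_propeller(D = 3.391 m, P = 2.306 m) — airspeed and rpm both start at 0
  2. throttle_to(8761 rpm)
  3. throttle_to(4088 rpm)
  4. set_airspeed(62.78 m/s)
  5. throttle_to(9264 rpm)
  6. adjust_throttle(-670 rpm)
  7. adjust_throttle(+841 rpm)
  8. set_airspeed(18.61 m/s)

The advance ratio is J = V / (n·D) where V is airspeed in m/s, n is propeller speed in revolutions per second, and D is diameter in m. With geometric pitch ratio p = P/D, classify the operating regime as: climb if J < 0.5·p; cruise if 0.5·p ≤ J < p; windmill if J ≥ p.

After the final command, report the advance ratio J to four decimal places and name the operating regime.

set_propeller: D = 3.391 m, P = 2.306 m (p = P/D = 0.680035); state ← (V=0, rpm=0)
throttle_to(8761): rpm ← 8761
throttle_to(4088): rpm ← 4088
set_airspeed(62.78): V ← 62.78 m/s
throttle_to(9264): rpm ← 9264
adjust_throttle(-670): rpm ← 9264 -670 = 8594
adjust_throttle(+841): rpm ← 8594 +841 = 9435
set_airspeed(18.61): V ← 18.61 m/s
final state: V = 18.61 m/s, rpm = 9435 → n = rpm/60 = 157.250000 rev/s
J = V / (n·D) = 18.61 / (157.250000 × 3.391) = 0.034900
regime bands: climb J<0.3400 | cruise [0.3400, 0.6800) | windmill J≥0.6800
J = 0.0349 → climb

J = 0.0349, regime = climb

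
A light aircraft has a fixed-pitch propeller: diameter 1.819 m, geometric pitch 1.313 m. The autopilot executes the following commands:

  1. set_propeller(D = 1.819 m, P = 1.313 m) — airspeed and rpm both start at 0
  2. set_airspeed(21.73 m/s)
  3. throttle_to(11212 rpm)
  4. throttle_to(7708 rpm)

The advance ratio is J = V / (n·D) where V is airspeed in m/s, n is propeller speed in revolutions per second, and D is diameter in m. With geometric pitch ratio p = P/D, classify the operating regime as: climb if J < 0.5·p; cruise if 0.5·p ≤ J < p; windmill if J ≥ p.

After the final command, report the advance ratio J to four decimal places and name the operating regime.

set_propeller: D = 1.819 m, P = 1.313 m (p = P/D = 0.721825); state ← (V=0, rpm=0)
set_airspeed(21.73): V ← 21.73 m/s
throttle_to(11212): rpm ← 11212
throttle_to(7708): rpm ← 7708
final state: V = 21.73 m/s, rpm = 7708 → n = rpm/60 = 128.466667 rev/s
J = V / (n·D) = 21.73 / (128.466667 × 1.819) = 0.092990
regime bands: climb J<0.3609 | cruise [0.3609, 0.7218) | windmill J≥0.7218
J = 0.0930 → climb

J = 0.0930, regime = climb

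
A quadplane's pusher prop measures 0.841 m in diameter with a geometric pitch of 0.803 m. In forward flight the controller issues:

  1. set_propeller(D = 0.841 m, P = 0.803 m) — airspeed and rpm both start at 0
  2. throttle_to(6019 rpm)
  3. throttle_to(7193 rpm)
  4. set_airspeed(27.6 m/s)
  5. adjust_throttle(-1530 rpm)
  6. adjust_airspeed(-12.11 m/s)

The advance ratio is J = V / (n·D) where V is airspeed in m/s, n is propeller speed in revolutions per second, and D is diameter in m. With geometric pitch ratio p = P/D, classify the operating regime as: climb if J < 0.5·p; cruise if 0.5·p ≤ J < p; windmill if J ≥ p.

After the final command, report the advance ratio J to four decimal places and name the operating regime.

J = 0.1951, regime = climb

set_propeller: D = 0.841 m, P = 0.803 m (p = P/D = 0.954816); state ← (V=0, rpm=0)
throttle_to(6019): rpm ← 6019
throttle_to(7193): rpm ← 7193
set_airspeed(27.6): V ← 27.6 m/s
adjust_throttle(-1530): rpm ← 7193 -1530 = 5663
adjust_airspeed(-12.11): V ← 27.6 -12.11 = 15.49 m/s
final state: V = 15.49 m/s, rpm = 5663 → n = rpm/60 = 94.383333 rev/s
J = V / (n·D) = 15.49 / (94.383333 × 0.841) = 0.195146
regime bands: climb J<0.4774 | cruise [0.4774, 0.9548) | windmill J≥0.9548
J = 0.1951 → climb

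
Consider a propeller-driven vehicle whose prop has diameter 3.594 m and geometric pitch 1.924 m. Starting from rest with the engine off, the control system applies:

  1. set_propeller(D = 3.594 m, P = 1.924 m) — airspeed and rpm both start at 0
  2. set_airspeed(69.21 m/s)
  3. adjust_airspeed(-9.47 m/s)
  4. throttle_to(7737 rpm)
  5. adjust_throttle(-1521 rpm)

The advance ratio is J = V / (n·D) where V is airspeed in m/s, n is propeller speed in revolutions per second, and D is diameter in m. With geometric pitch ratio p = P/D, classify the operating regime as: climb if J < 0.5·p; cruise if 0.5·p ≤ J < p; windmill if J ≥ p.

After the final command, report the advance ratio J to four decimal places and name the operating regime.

J = 0.1604, regime = climb

set_propeller: D = 3.594 m, P = 1.924 m (p = P/D = 0.535337); state ← (V=0, rpm=0)
set_airspeed(69.21): V ← 69.21 m/s
adjust_airspeed(-9.47): V ← 69.21 -9.47 = 59.74 m/s
throttle_to(7737): rpm ← 7737
adjust_throttle(-1521): rpm ← 7737 -1521 = 6216
final state: V = 59.74 m/s, rpm = 6216 → n = rpm/60 = 103.600000 rev/s
J = V / (n·D) = 59.74 / (103.600000 × 3.594) = 0.160445
regime bands: climb J<0.2677 | cruise [0.2677, 0.5353) | windmill J≥0.5353
J = 0.1604 → climb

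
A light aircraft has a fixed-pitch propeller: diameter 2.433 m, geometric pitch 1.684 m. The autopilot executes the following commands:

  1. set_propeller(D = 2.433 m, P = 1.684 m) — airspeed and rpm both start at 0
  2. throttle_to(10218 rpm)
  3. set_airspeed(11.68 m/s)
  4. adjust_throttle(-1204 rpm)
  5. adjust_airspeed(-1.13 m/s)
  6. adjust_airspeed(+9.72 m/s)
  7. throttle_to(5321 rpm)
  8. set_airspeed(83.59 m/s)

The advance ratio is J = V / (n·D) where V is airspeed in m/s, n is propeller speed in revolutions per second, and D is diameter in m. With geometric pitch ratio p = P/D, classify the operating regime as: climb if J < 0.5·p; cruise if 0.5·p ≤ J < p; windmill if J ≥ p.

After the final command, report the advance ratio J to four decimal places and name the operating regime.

J = 0.3874, regime = cruise

set_propeller: D = 2.433 m, P = 1.684 m (p = P/D = 0.692150); state ← (V=0, rpm=0)
throttle_to(10218): rpm ← 10218
set_airspeed(11.68): V ← 11.68 m/s
adjust_throttle(-1204): rpm ← 10218 -1204 = 9014
adjust_airspeed(-1.13): V ← 11.68 -1.13 = 10.55 m/s
adjust_airspeed(+9.72): V ← 10.55 +9.72 = 20.27 m/s
throttle_to(5321): rpm ← 5321
set_airspeed(83.59): V ← 83.59 m/s
final state: V = 83.59 m/s, rpm = 5321 → n = rpm/60 = 88.683333 rev/s
J = V / (n·D) = 83.59 / (88.683333 × 2.433) = 0.387409
regime bands: climb J<0.3461 | cruise [0.3461, 0.6921) | windmill J≥0.6921
J = 0.3874 → cruise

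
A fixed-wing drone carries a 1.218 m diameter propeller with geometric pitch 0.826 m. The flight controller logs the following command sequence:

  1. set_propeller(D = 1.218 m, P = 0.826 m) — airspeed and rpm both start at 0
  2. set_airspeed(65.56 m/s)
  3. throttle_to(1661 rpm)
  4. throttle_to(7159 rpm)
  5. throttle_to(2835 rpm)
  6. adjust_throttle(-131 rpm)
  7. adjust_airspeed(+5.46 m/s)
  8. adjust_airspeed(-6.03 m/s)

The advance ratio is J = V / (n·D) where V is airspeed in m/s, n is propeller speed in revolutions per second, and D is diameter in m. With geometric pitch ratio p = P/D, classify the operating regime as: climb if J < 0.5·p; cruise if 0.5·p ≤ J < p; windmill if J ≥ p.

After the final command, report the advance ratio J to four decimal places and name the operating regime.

J = 1.1840, regime = windmill

set_propeller: D = 1.218 m, P = 0.826 m (p = P/D = 0.678161); state ← (V=0, rpm=0)
set_airspeed(65.56): V ← 65.56 m/s
throttle_to(1661): rpm ← 1661
throttle_to(7159): rpm ← 7159
throttle_to(2835): rpm ← 2835
adjust_throttle(-131): rpm ← 2835 -131 = 2704
adjust_airspeed(+5.46): V ← 65.56 +5.46 = 71.02 m/s
adjust_airspeed(-6.03): V ← 71.02 -6.03 = 64.99 m/s
final state: V = 64.99 m/s, rpm = 2704 → n = rpm/60 = 45.066667 rev/s
J = V / (n·D) = 64.99 / (45.066667 × 1.218) = 1.183978
regime bands: climb J<0.3391 | cruise [0.3391, 0.6782) | windmill J≥0.6782
J = 1.1840 → windmill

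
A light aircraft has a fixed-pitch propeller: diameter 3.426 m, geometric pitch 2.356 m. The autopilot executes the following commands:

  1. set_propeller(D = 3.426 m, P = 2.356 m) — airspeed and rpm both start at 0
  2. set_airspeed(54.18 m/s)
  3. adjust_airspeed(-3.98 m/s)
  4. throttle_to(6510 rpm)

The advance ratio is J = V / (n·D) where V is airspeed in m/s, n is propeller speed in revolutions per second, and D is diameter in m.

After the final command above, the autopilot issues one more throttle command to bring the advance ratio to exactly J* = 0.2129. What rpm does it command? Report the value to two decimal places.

set_propeller: D = 3.426 m, P = 2.356 m (p = P/D = 0.687682); state ← (V=0, rpm=0)
set_airspeed(54.18): V ← 54.18 m/s
adjust_airspeed(-3.98): V ← 54.18 -3.98 = 50.2 m/s
throttle_to(6510): rpm ← 6510
final state: V = 50.2 m/s, rpm = 6510 → n = rpm/60 = 108.500000 rev/s
target J* = 0.2129; solve J* = V/(n·D) for n: n = V/(J*·D) = 50.2/(0.2129 × 3.426) = 68.824125 rev/s
rpm = 60·n = 4129.447485

rpm = 4129.45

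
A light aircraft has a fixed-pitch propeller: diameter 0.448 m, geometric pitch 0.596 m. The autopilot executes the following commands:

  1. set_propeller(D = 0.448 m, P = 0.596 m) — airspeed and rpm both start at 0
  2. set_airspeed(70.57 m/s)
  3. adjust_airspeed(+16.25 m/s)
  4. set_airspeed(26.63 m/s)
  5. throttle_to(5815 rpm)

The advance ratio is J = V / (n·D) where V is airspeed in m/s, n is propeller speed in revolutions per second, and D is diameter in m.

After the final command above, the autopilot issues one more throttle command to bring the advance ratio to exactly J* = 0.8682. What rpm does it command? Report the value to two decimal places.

rpm = 4107.95

set_propeller: D = 0.448 m, P = 0.596 m (p = P/D = 1.330357); state ← (V=0, rpm=0)
set_airspeed(70.57): V ← 70.57 m/s
adjust_airspeed(+16.25): V ← 70.57 +16.25 = 86.82 m/s
set_airspeed(26.63): V ← 26.63 m/s
throttle_to(5815): rpm ← 5815
final state: V = 26.63 m/s, rpm = 5815 → n = rpm/60 = 96.916667 rev/s
target J* = 0.8682; solve J* = V/(n·D) for n: n = V/(J*·D) = 26.63/(0.8682 × 0.448) = 68.465750 rev/s
rpm = 60·n = 4107.945009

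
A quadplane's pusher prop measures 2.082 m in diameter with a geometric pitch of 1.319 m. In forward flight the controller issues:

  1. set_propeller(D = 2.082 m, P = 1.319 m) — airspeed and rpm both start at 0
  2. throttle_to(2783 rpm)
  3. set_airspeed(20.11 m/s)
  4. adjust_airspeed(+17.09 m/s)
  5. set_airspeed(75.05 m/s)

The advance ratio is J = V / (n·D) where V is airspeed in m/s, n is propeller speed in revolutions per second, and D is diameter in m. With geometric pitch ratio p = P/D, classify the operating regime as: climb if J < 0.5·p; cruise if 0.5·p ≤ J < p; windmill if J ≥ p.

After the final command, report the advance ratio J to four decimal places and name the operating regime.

set_propeller: D = 2.082 m, P = 1.319 m (p = P/D = 0.633525); state ← (V=0, rpm=0)
throttle_to(2783): rpm ← 2783
set_airspeed(20.11): V ← 20.11 m/s
adjust_airspeed(+17.09): V ← 20.11 +17.09 = 37.2 m/s
set_airspeed(75.05): V ← 75.05 m/s
final state: V = 75.05 m/s, rpm = 2783 → n = rpm/60 = 46.383333 rev/s
J = V / (n·D) = 75.05 / (46.383333 × 2.082) = 0.777156
regime bands: climb J<0.3168 | cruise [0.3168, 0.6335) | windmill J≥0.6335
J = 0.7772 → windmill

J = 0.7772, regime = windmill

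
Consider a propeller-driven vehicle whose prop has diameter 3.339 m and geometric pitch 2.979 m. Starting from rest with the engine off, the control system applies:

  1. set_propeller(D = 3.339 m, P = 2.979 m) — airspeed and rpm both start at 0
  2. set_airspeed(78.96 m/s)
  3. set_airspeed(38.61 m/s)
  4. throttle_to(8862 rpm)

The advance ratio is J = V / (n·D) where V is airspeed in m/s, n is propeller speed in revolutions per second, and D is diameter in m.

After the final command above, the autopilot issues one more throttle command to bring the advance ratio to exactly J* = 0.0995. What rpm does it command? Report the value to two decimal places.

rpm = 6972.87

set_propeller: D = 3.339 m, P = 2.979 m (p = P/D = 0.892183); state ← (V=0, rpm=0)
set_airspeed(78.96): V ← 78.96 m/s
set_airspeed(38.61): V ← 38.61 m/s
throttle_to(8862): rpm ← 8862
final state: V = 38.61 m/s, rpm = 8862 → n = rpm/60 = 147.700000 rev/s
target J* = 0.0995; solve J* = V/(n·D) for n: n = V/(J*·D) = 38.61/(0.0995 × 3.339) = 116.214496 rev/s
rpm = 60·n = 6972.869740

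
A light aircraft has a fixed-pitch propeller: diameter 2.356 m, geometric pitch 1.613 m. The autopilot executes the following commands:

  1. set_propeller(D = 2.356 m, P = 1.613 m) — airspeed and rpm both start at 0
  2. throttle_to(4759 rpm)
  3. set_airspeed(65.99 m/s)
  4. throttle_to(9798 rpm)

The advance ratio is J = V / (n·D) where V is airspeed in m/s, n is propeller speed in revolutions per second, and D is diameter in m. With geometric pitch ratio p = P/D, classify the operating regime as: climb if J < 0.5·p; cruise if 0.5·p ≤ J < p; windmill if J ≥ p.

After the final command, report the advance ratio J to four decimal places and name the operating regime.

set_propeller: D = 2.356 m, P = 1.613 m (p = P/D = 0.684635); state ← (V=0, rpm=0)
throttle_to(4759): rpm ← 4759
set_airspeed(65.99): V ← 65.99 m/s
throttle_to(9798): rpm ← 9798
final state: V = 65.99 m/s, rpm = 9798 → n = rpm/60 = 163.300000 rev/s
J = V / (n·D) = 65.99 / (163.300000 × 2.356) = 0.171521
regime bands: climb J<0.3423 | cruise [0.3423, 0.6846) | windmill J≥0.6846
J = 0.1715 → climb

J = 0.1715, regime = climb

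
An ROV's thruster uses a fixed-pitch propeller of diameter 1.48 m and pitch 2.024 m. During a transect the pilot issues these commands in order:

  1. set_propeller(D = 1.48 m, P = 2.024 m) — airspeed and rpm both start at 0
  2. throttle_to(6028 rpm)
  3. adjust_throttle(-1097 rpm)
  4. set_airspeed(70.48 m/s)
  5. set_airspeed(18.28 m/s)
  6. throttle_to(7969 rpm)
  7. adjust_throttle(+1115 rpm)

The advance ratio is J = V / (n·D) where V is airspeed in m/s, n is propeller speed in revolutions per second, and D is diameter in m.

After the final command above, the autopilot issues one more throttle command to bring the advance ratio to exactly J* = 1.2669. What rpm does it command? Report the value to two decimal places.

set_propeller: D = 1.48 m, P = 2.024 m (p = P/D = 1.367568); state ← (V=0, rpm=0)
throttle_to(6028): rpm ← 6028
adjust_throttle(-1097): rpm ← 6028 -1097 = 4931
set_airspeed(70.48): V ← 70.48 m/s
set_airspeed(18.28): V ← 18.28 m/s
throttle_to(7969): rpm ← 7969
adjust_throttle(+1115): rpm ← 7969 +1115 = 9084
final state: V = 18.28 m/s, rpm = 9084 → n = rpm/60 = 151.400000 rev/s
target J* = 1.2669; solve J* = V/(n·D) for n: n = V/(J*·D) = 18.28/(1.2669 × 1.48) = 9.749271 rev/s
rpm = 60·n = 584.956256

rpm = 584.96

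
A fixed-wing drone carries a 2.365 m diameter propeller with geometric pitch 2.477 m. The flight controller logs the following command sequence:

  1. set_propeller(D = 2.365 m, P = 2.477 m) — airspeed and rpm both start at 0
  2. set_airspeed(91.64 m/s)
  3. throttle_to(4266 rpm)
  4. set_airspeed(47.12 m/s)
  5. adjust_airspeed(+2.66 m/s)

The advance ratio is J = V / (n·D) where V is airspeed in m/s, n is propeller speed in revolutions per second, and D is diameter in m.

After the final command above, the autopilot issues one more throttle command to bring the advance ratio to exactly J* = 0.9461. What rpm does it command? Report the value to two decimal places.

rpm = 1334.87

set_propeller: D = 2.365 m, P = 2.477 m (p = P/D = 1.047357); state ← (V=0, rpm=0)
set_airspeed(91.64): V ← 91.64 m/s
throttle_to(4266): rpm ← 4266
set_airspeed(47.12): V ← 47.12 m/s
adjust_airspeed(+2.66): V ← 47.12 +2.66 = 49.78 m/s
final state: V = 49.78 m/s, rpm = 4266 → n = rpm/60 = 71.100000 rev/s
target J* = 0.9461; solve J* = V/(n·D) for n: n = V/(J*·D) = 49.78/(0.9461 × 2.365) = 22.247781 rev/s
rpm = 60·n = 1334.866872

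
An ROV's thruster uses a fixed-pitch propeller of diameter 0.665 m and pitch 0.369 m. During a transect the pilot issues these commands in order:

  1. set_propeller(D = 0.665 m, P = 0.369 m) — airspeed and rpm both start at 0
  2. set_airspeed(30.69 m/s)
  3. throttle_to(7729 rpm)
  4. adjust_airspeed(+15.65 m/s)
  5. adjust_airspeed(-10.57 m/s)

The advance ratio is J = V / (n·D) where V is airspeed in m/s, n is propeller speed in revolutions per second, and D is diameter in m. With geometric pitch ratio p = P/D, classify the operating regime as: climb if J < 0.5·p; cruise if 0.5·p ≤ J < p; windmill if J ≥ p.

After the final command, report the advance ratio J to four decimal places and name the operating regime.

set_propeller: D = 0.665 m, P = 0.369 m (p = P/D = 0.554887); state ← (V=0, rpm=0)
set_airspeed(30.69): V ← 30.69 m/s
throttle_to(7729): rpm ← 7729
adjust_airspeed(+15.65): V ← 30.69 +15.65 = 46.34 m/s
adjust_airspeed(-10.57): V ← 46.34 -10.57 = 35.77 m/s
final state: V = 35.77 m/s, rpm = 7729 → n = rpm/60 = 128.816667 rev/s
J = V / (n·D) = 35.77 / (128.816667 × 0.665) = 0.417566
regime bands: climb J<0.2774 | cruise [0.2774, 0.5549) | windmill J≥0.5549
J = 0.4176 → cruise

J = 0.4176, regime = cruise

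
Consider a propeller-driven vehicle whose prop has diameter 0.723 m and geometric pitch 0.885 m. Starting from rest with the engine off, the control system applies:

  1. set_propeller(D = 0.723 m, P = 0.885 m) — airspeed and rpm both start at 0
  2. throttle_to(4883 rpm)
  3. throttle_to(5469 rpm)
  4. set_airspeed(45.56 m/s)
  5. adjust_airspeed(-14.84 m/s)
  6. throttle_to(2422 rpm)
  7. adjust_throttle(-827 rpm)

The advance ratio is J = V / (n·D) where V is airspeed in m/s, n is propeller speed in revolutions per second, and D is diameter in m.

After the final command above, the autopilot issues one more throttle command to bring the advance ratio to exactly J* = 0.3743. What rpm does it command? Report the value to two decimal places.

rpm = 6811.05

set_propeller: D = 0.723 m, P = 0.885 m (p = P/D = 1.224066); state ← (V=0, rpm=0)
throttle_to(4883): rpm ← 4883
throttle_to(5469): rpm ← 5469
set_airspeed(45.56): V ← 45.56 m/s
adjust_airspeed(-14.84): V ← 45.56 -14.84 = 30.72 m/s
throttle_to(2422): rpm ← 2422
adjust_throttle(-827): rpm ← 2422 -827 = 1595
final state: V = 30.72 m/s, rpm = 1595 → n = rpm/60 = 26.583333 rev/s
target J* = 0.3743; solve J* = V/(n·D) for n: n = V/(J*·D) = 30.72/(0.3743 × 0.723) = 113.517570 rev/s
rpm = 60·n = 6811.054217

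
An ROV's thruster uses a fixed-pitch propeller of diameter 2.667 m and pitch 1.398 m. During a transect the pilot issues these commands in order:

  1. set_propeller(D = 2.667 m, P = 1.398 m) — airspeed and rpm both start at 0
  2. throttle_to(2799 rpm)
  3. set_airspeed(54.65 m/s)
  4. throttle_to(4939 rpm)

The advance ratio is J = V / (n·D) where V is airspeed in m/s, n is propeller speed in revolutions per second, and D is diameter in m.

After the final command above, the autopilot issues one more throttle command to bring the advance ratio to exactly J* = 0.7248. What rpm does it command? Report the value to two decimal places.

rpm = 1696.29

set_propeller: D = 2.667 m, P = 1.398 m (p = P/D = 0.524184); state ← (V=0, rpm=0)
throttle_to(2799): rpm ← 2799
set_airspeed(54.65): V ← 54.65 m/s
throttle_to(4939): rpm ← 4939
final state: V = 54.65 m/s, rpm = 4939 → n = rpm/60 = 82.316667 rev/s
target J* = 0.7248; solve J* = V/(n·D) for n: n = V/(J*·D) = 54.65/(0.7248 × 2.667) = 28.271507 rev/s
rpm = 60·n = 1696.290447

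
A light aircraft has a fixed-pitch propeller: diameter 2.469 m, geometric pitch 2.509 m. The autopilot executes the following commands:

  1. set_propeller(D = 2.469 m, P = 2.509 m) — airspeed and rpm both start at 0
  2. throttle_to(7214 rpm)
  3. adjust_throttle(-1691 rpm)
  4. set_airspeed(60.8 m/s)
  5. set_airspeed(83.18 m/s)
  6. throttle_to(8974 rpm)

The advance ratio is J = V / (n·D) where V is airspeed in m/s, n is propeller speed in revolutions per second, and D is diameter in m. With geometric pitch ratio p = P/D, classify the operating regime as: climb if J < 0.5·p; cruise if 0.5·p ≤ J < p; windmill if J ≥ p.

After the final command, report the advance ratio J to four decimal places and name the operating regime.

J = 0.2252, regime = climb

set_propeller: D = 2.469 m, P = 2.509 m (p = P/D = 1.016201); state ← (V=0, rpm=0)
throttle_to(7214): rpm ← 7214
adjust_throttle(-1691): rpm ← 7214 -1691 = 5523
set_airspeed(60.8): V ← 60.8 m/s
set_airspeed(83.18): V ← 83.18 m/s
throttle_to(8974): rpm ← 8974
final state: V = 83.18 m/s, rpm = 8974 → n = rpm/60 = 149.566667 rev/s
J = V / (n·D) = 83.18 / (149.566667 × 2.469) = 0.225249
regime bands: climb J<0.5081 | cruise [0.5081, 1.0162) | windmill J≥1.0162
J = 0.2252 → climb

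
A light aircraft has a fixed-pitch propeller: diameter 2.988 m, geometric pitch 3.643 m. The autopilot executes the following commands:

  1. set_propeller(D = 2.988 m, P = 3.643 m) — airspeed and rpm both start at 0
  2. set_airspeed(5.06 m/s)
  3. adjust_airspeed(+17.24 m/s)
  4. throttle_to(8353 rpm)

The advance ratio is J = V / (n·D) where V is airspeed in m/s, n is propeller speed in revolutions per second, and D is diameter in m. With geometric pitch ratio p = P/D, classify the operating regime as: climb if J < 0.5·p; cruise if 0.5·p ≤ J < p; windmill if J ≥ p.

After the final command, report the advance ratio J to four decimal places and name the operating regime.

set_propeller: D = 2.988 m, P = 3.643 m (p = P/D = 1.219210); state ← (V=0, rpm=0)
set_airspeed(5.06): V ← 5.06 m/s
adjust_airspeed(+17.24): V ← 5.06 +17.24 = 22.3 m/s
throttle_to(8353): rpm ← 8353
final state: V = 22.3 m/s, rpm = 8353 → n = rpm/60 = 139.216667 rev/s
J = V / (n·D) = 22.3 / (139.216667 × 2.988) = 0.053608
regime bands: climb J<0.6096 | cruise [0.6096, 1.2192) | windmill J≥1.2192
J = 0.0536 → climb

J = 0.0536, regime = climb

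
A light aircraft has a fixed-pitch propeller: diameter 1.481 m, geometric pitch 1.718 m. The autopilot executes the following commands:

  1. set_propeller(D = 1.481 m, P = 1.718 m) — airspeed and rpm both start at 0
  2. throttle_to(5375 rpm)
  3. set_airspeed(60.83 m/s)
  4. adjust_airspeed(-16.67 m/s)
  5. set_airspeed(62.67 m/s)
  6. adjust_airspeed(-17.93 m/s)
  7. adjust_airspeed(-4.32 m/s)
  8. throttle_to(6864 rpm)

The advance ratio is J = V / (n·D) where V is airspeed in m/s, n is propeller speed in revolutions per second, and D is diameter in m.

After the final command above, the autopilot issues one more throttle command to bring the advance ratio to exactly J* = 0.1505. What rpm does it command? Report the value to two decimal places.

set_propeller: D = 1.481 m, P = 1.718 m (p = P/D = 1.160027); state ← (V=0, rpm=0)
throttle_to(5375): rpm ← 5375
set_airspeed(60.83): V ← 60.83 m/s
adjust_airspeed(-16.67): V ← 60.83 -16.67 = 44.16 m/s
set_airspeed(62.67): V ← 62.67 m/s
adjust_airspeed(-17.93): V ← 62.67 -17.93 = 44.74 m/s
adjust_airspeed(-4.32): V ← 44.74 -4.32 = 40.42 m/s
throttle_to(6864): rpm ← 6864
final state: V = 40.42 m/s, rpm = 6864 → n = rpm/60 = 114.400000 rev/s
target J* = 0.1505; solve J* = V/(n·D) for n: n = V/(J*·D) = 40.42/(0.1505 × 1.481) = 181.344651 rev/s
rpm = 60·n = 10880.679078

rpm = 10880.68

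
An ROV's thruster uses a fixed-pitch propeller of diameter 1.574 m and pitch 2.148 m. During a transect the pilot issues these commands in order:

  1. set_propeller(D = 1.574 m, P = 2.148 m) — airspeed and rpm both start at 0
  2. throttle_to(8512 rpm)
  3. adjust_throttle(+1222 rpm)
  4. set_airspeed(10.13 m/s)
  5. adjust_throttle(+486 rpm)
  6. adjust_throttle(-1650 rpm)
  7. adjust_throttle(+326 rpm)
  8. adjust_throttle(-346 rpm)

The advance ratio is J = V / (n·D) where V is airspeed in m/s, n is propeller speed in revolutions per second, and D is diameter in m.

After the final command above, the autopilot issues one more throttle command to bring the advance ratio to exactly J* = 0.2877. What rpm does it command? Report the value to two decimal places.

set_propeller: D = 1.574 m, P = 2.148 m (p = P/D = 1.364676); state ← (V=0, rpm=0)
throttle_to(8512): rpm ← 8512
adjust_throttle(+1222): rpm ← 8512 +1222 = 9734
set_airspeed(10.13): V ← 10.13 m/s
adjust_throttle(+486): rpm ← 9734 +486 = 10220
adjust_throttle(-1650): rpm ← 10220 -1650 = 8570
adjust_throttle(+326): rpm ← 8570 +326 = 8896
adjust_throttle(-346): rpm ← 8896 -346 = 8550
final state: V = 10.13 m/s, rpm = 8550 → n = rpm/60 = 142.500000 rev/s
target J* = 0.2877; solve J* = V/(n·D) for n: n = V/(J*·D) = 10.13/(0.2877 × 1.574) = 22.369942 rev/s
rpm = 60·n = 1342.196512

rpm = 1342.20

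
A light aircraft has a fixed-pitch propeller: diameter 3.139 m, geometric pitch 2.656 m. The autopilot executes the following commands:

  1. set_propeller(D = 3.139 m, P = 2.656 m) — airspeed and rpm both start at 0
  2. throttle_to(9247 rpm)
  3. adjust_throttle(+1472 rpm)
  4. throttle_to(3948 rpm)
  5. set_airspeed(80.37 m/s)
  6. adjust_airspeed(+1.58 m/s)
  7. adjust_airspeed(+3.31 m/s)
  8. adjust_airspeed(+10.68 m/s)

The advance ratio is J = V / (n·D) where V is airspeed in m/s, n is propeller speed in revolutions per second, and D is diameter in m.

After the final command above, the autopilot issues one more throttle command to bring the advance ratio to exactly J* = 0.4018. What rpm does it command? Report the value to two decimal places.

set_propeller: D = 3.139 m, P = 2.656 m (p = P/D = 0.846129); state ← (V=0, rpm=0)
throttle_to(9247): rpm ← 9247
adjust_throttle(+1472): rpm ← 9247 +1472 = 10719
throttle_to(3948): rpm ← 3948
set_airspeed(80.37): V ← 80.37 m/s
adjust_airspeed(+1.58): V ← 80.37 +1.58 = 81.95 m/s
adjust_airspeed(+3.31): V ← 81.95 +3.31 = 85.26 m/s
adjust_airspeed(+10.68): V ← 85.26 +10.68 = 95.94 m/s
final state: V = 95.94 m/s, rpm = 3948 → n = rpm/60 = 65.800000 rev/s
target J* = 0.4018; solve J* = V/(n·D) for n: n = V/(J*·D) = 95.94/(0.4018 × 3.139) = 76.067381 rev/s
rpm = 60·n = 4564.042884

rpm = 4564.04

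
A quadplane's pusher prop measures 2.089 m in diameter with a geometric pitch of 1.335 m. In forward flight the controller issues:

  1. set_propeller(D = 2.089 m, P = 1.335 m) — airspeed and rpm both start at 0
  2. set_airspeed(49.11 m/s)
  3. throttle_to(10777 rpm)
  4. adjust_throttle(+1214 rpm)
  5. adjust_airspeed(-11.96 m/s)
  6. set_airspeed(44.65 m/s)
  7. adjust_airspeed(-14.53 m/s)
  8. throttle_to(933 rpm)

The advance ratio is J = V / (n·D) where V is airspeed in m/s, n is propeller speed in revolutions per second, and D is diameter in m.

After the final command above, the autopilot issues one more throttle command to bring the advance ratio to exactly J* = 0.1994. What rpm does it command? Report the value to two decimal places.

rpm = 4338.53

set_propeller: D = 2.089 m, P = 1.335 m (p = P/D = 0.639062); state ← (V=0, rpm=0)
set_airspeed(49.11): V ← 49.11 m/s
throttle_to(10777): rpm ← 10777
adjust_throttle(+1214): rpm ← 10777 +1214 = 11991
adjust_airspeed(-11.96): V ← 49.11 -11.96 = 37.15 m/s
set_airspeed(44.65): V ← 44.65 m/s
adjust_airspeed(-14.53): V ← 44.65 -14.53 = 30.12 m/s
throttle_to(933): rpm ← 933
final state: V = 30.12 m/s, rpm = 933 → n = rpm/60 = 15.550000 rev/s
target J* = 0.1994; solve J* = V/(n·D) for n: n = V/(J*·D) = 30.12/(0.1994 × 2.089) = 72.308837 rev/s
rpm = 60·n = 4338.530191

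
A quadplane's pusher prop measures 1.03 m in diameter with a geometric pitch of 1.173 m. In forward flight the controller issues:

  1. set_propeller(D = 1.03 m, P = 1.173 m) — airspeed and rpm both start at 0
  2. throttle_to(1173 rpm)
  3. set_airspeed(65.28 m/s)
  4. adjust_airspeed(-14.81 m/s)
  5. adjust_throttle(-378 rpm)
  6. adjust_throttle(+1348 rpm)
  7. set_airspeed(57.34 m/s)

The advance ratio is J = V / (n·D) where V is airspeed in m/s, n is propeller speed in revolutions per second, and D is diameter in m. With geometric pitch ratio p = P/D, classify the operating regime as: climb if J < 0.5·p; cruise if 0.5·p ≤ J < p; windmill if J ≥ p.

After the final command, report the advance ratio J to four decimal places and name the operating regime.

J = 1.5587, regime = windmill

set_propeller: D = 1.03 m, P = 1.173 m (p = P/D = 1.138835); state ← (V=0, rpm=0)
throttle_to(1173): rpm ← 1173
set_airspeed(65.28): V ← 65.28 m/s
adjust_airspeed(-14.81): V ← 65.28 -14.81 = 50.47 m/s
adjust_throttle(-378): rpm ← 1173 -378 = 795
adjust_throttle(+1348): rpm ← 795 +1348 = 2143
set_airspeed(57.34): V ← 57.34 m/s
final state: V = 57.34 m/s, rpm = 2143 → n = rpm/60 = 35.716667 rev/s
J = V / (n·D) = 57.34 / (35.716667 × 1.03) = 1.558653
regime bands: climb J<0.5694 | cruise [0.5694, 1.1388) | windmill J≥1.1388
J = 1.5587 → windmill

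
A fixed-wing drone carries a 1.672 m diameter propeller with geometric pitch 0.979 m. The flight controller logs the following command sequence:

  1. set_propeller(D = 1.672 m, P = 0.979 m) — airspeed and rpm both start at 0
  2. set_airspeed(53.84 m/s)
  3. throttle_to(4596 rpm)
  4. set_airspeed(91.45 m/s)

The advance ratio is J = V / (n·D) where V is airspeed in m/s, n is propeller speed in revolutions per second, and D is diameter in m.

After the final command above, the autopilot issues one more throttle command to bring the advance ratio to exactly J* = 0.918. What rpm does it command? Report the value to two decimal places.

rpm = 3574.84

set_propeller: D = 1.672 m, P = 0.979 m (p = P/D = 0.585526); state ← (V=0, rpm=0)
set_airspeed(53.84): V ← 53.84 m/s
throttle_to(4596): rpm ← 4596
set_airspeed(91.45): V ← 91.45 m/s
final state: V = 91.45 m/s, rpm = 4596 → n = rpm/60 = 76.600000 rev/s
target J* = 0.918; solve J* = V/(n·D) for n: n = V/(J*·D) = 91.45/(0.918 × 1.672) = 59.580584 rev/s
rpm = 60·n = 3574.835038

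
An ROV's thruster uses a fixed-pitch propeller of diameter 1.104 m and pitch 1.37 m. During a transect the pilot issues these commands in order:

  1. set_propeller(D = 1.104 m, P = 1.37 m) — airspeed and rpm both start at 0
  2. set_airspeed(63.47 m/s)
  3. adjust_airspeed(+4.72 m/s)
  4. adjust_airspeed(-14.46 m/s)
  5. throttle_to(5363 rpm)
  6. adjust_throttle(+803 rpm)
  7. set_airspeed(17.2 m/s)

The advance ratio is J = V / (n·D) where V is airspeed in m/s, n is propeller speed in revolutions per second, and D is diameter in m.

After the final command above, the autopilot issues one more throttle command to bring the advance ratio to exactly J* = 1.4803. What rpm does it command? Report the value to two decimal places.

rpm = 631.48

set_propeller: D = 1.104 m, P = 1.37 m (p = P/D = 1.240942); state ← (V=0, rpm=0)
set_airspeed(63.47): V ← 63.47 m/s
adjust_airspeed(+4.72): V ← 63.47 +4.72 = 68.19 m/s
adjust_airspeed(-14.46): V ← 68.19 -14.46 = 53.73 m/s
throttle_to(5363): rpm ← 5363
adjust_throttle(+803): rpm ← 5363 +803 = 6166
set_airspeed(17.2): V ← 17.2 m/s
final state: V = 17.2 m/s, rpm = 6166 → n = rpm/60 = 102.766667 rev/s
target J* = 1.4803; solve J* = V/(n·D) for n: n = V/(J*·D) = 17.2/(1.4803 × 1.104) = 10.524698 rev/s
rpm = 60·n = 631.481868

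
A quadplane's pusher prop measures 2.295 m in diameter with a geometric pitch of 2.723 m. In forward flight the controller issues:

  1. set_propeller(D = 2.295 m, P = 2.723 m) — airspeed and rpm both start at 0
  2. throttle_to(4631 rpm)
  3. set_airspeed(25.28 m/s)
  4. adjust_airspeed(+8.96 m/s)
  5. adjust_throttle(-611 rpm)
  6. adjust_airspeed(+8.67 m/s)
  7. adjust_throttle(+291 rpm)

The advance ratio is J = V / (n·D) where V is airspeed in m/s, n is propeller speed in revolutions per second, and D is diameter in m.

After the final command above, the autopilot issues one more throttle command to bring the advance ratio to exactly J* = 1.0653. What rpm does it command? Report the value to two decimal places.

set_propeller: D = 2.295 m, P = 2.723 m (p = P/D = 1.186492); state ← (V=0, rpm=0)
throttle_to(4631): rpm ← 4631
set_airspeed(25.28): V ← 25.28 m/s
adjust_airspeed(+8.96): V ← 25.28 +8.96 = 34.24 m/s
adjust_throttle(-611): rpm ← 4631 -611 = 4020
adjust_airspeed(+8.67): V ← 34.24 +8.67 = 42.91 m/s
adjust_throttle(+291): rpm ← 4020 +291 = 4311
final state: V = 42.91 m/s, rpm = 4311 → n = rpm/60 = 71.850000 rev/s
target J* = 1.0653; solve J* = V/(n·D) for n: n = V/(J*·D) = 42.91/(1.0653 × 2.295) = 17.551082 rev/s
rpm = 60·n = 1053.064926

rpm = 1053.06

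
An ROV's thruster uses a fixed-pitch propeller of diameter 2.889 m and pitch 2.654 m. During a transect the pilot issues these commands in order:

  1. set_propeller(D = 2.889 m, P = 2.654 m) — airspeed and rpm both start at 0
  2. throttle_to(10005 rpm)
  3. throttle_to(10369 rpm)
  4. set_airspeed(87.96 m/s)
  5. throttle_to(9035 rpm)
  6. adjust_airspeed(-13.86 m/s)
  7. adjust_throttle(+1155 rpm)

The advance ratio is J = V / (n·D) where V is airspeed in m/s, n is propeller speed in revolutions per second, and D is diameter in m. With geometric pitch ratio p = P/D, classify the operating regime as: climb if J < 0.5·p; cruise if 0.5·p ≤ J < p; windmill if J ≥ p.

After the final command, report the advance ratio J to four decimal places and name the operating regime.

J = 0.1510, regime = climb

set_propeller: D = 2.889 m, P = 2.654 m (p = P/D = 0.918657); state ← (V=0, rpm=0)
throttle_to(10005): rpm ← 10005
throttle_to(10369): rpm ← 10369
set_airspeed(87.96): V ← 87.96 m/s
throttle_to(9035): rpm ← 9035
adjust_airspeed(-13.86): V ← 87.96 -13.86 = 74.1 m/s
adjust_throttle(+1155): rpm ← 9035 +1155 = 10190
final state: V = 74.1 m/s, rpm = 10190 → n = rpm/60 = 169.833333 rev/s
J = V / (n·D) = 74.1 / (169.833333 × 2.889) = 0.151025
regime bands: climb J<0.4593 | cruise [0.4593, 0.9187) | windmill J≥0.9187
J = 0.1510 → climb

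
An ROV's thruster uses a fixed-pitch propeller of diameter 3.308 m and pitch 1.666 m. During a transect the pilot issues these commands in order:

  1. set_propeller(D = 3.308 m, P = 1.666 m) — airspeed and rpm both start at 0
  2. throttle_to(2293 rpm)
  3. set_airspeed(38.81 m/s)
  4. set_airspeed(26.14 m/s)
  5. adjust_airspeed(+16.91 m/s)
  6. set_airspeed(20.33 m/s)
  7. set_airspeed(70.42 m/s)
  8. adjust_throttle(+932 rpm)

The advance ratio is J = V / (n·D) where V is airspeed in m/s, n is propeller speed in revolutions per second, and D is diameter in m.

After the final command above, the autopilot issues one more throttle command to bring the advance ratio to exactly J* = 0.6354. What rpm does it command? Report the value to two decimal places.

rpm = 2010.18

set_propeller: D = 3.308 m, P = 1.666 m (p = P/D = 0.503628); state ← (V=0, rpm=0)
throttle_to(2293): rpm ← 2293
set_airspeed(38.81): V ← 38.81 m/s
set_airspeed(26.14): V ← 26.14 m/s
adjust_airspeed(+16.91): V ← 26.14 +16.91 = 43.05 m/s
set_airspeed(20.33): V ← 20.33 m/s
set_airspeed(70.42): V ← 70.42 m/s
adjust_throttle(+932): rpm ← 2293 +932 = 3225
final state: V = 70.42 m/s, rpm = 3225 → n = rpm/60 = 53.750000 rev/s
target J* = 0.6354; solve J* = V/(n·D) for n: n = V/(J*·D) = 70.42/(0.6354 × 3.308) = 33.502970 rev/s
rpm = 60·n = 2010.178204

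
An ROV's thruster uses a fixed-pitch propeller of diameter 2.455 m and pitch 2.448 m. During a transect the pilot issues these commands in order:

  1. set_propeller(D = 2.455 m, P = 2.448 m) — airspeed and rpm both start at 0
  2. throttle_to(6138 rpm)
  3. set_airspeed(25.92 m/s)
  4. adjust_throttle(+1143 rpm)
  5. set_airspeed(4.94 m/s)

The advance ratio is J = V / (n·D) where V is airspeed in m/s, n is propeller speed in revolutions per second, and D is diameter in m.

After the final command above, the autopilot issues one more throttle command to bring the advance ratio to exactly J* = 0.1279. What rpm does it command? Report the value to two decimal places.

set_propeller: D = 2.455 m, P = 2.448 m (p = P/D = 0.997149); state ← (V=0, rpm=0)
throttle_to(6138): rpm ← 6138
set_airspeed(25.92): V ← 25.92 m/s
adjust_throttle(+1143): rpm ← 6138 +1143 = 7281
set_airspeed(4.94): V ← 4.94 m/s
final state: V = 4.94 m/s, rpm = 7281 → n = rpm/60 = 121.350000 rev/s
target J* = 0.1279; solve J* = V/(n·D) for n: n = V/(J*·D) = 4.94/(0.1279 × 2.455) = 15.732760 rev/s
rpm = 60·n = 943.965579

rpm = 943.97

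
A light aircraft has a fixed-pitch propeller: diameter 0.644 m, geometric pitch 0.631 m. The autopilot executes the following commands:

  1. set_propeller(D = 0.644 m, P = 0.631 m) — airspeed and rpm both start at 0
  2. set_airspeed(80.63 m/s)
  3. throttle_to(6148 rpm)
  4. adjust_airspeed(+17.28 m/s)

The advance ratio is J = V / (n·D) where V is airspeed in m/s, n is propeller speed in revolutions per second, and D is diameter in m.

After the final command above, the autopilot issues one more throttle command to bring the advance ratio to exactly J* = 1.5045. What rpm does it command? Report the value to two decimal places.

rpm = 6063.18

set_propeller: D = 0.644 m, P = 0.631 m (p = P/D = 0.979814); state ← (V=0, rpm=0)
set_airspeed(80.63): V ← 80.63 m/s
throttle_to(6148): rpm ← 6148
adjust_airspeed(+17.28): V ← 80.63 +17.28 = 97.91 m/s
final state: V = 97.91 m/s, rpm = 6148 → n = rpm/60 = 102.466667 rev/s
target J* = 1.5045; solve J* = V/(n·D) for n: n = V/(J*·D) = 97.91/(1.5045 × 0.644) = 101.052949 rev/s
rpm = 60·n = 6063.176929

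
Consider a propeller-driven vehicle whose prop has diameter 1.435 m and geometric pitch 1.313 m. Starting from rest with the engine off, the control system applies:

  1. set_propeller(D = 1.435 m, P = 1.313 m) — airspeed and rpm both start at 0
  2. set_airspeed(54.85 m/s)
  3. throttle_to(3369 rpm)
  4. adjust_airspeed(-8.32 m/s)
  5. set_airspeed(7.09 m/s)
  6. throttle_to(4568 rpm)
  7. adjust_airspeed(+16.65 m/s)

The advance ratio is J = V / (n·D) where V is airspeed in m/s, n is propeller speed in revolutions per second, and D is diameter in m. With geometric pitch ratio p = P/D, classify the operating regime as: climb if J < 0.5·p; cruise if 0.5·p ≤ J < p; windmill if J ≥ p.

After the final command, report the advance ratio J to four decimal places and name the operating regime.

J = 0.2173, regime = climb

set_propeller: D = 1.435 m, P = 1.313 m (p = P/D = 0.914983); state ← (V=0, rpm=0)
set_airspeed(54.85): V ← 54.85 m/s
throttle_to(3369): rpm ← 3369
adjust_airspeed(-8.32): V ← 54.85 -8.32 = 46.53 m/s
set_airspeed(7.09): V ← 7.09 m/s
throttle_to(4568): rpm ← 4568
adjust_airspeed(+16.65): V ← 7.09 +16.65 = 23.74 m/s
final state: V = 23.74 m/s, rpm = 4568 → n = rpm/60 = 76.133333 rev/s
J = V / (n·D) = 23.74 / (76.133333 × 1.435) = 0.217297
regime bands: climb J<0.4575 | cruise [0.4575, 0.9150) | windmill J≥0.9150
J = 0.2173 → climb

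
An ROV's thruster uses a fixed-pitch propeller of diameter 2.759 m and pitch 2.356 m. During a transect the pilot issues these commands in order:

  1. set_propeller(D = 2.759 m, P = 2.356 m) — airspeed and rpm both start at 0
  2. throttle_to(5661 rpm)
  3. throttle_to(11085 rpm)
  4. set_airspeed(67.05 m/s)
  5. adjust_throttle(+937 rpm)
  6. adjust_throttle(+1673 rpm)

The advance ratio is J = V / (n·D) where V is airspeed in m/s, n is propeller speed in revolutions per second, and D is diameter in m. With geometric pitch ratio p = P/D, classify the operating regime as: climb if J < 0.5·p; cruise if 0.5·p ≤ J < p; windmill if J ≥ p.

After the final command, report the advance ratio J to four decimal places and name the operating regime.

J = 0.1065, regime = climb

set_propeller: D = 2.759 m, P = 2.356 m (p = P/D = 0.853933); state ← (V=0, rpm=0)
throttle_to(5661): rpm ← 5661
throttle_to(11085): rpm ← 11085
set_airspeed(67.05): V ← 67.05 m/s
adjust_throttle(+937): rpm ← 11085 +937 = 12022
adjust_throttle(+1673): rpm ← 12022 +1673 = 13695
final state: V = 67.05 m/s, rpm = 13695 → n = rpm/60 = 228.250000 rev/s
J = V / (n·D) = 67.05 / (228.250000 × 2.759) = 0.106472
regime bands: climb J<0.4270 | cruise [0.4270, 0.8539) | windmill J≥0.8539
J = 0.1065 → climb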